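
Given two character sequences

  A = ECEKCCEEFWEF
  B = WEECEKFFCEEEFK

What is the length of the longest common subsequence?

9

Match E (A #1, B #3); then C (A #2, B #4); then E (A #3, B #5); then K (A #4, B #6); then C (A #6, B #9); then E (A #7, B #10); then E (A #8, B #11); then E (A #11, B #12); then F (A #12, B #13) — 9 characters in the same relative order in both. The LCS DP gives dp[12][14] = 9, so this is optimal.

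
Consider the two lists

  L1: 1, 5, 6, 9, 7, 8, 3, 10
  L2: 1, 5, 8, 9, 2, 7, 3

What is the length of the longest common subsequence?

Pick 1 [1,1], then 5 [2,2], then 9 [4,4], then 7 [5,6], then 3 [7,7]; all 5 values appear in both, in order. dp[8][7] = 5 confirms this is the maximum.

5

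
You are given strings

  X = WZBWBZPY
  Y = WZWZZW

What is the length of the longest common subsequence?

4

Taking W at X[1]=Y[1]; then Z at X[2]=Y[2]; then W at X[4]=Y[3]; then Z at X[6]=Y[5] gives a common subsequence of length 4. dp[8][6] = 4 confirms this is the maximum.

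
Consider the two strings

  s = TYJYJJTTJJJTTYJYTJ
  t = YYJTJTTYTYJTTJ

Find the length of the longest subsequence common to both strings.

11

One common subsequence of length 11: Y (s #2, t #1), Y (s #4, t #2), J (s #5, t #3), J (s #6, t #5), T (s #7, t #6), T (s #8, t #7), T (s #13, t #9), Y (s #14, t #10), J (s #15, t #11), T (s #17, t #13), J (s #18, t #14). Since dp[18][14] = 11, nothing longer is possible.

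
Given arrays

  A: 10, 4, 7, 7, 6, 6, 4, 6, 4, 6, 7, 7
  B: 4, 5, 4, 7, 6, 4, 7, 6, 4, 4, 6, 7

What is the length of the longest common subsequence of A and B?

Pick 4 at A[2]=B[3], 7 at A[3]=B[4], 7 at A[4]=B[7], 6 at A[6]=B[8], 4 at A[7]=B[9], 4 at A[9]=B[10], 6 at A[10]=B[11], 7 at A[12]=B[12]; all 8 values appear in both, in order. dp[12][12] = 8 confirms this is the maximum.

8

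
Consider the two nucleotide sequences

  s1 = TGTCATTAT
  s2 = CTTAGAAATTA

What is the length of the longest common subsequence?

Let dp[i][j] be the LCS length of the first i bases of s1 and the first j bases of s2. dp[i][j] = dp[i-1][j-1]+1 when the i-th and j-th bases match, else max(dp[i-1][j], dp[i][j-1]).
    ·  C  T  T  A  G  A  A  A  T  T  A
 ·  0  0  0  0  0  0  0  0  0  0  0  0
 T  0  0  1  1  1  1  1  1  1  1  1  1
 G  0  0  1  1  1  2  2  2  2  2  2  2
 T  0  0  1  2  2  2  2  2  2  3  3  3
 C  0  1  1  2  2  2  2  2  2  3  3  3
 A  0  1  1  2  3  3  3  3  3  3  3  4
 T  0  1  2  2  3  3  3  3  3  4  4  4
 T  0  1  2  3  3  3  3  3  3  4  5  5
 A  0  1  2  3  4  4  4  4  4  4  5  6
 T  0  1  2  3  4  4  4  4  4  5  5  6
dp[9][11] = 6. One LCS (by backtracking along matches): TGATTA.

6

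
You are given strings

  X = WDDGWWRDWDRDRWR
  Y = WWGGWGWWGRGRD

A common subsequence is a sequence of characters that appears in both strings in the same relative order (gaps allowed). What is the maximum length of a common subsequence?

7

One common subsequence of length 7: W at X[1]=Y[5] → G at X[4]=Y[6] → W at X[5]=Y[7] → W at X[6]=Y[8] → R at X[7]=Y[10] → R at X[11]=Y[12] → D at X[12]=Y[13]. dp[15][13] = 7 confirms this is the maximum.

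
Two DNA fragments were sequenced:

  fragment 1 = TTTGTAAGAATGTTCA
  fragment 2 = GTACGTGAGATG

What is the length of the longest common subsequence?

8

One common subsequence of length 8: T (fragment 1 #1, fragment 2 #2) → T (fragment 1 #3, fragment 2 #6) → G (fragment 1 #4, fragment 2 #7) → A (fragment 1 #7, fragment 2 #8) → G (fragment 1 #8, fragment 2 #9) → A (fragment 1 #10, fragment 2 #10) → T (fragment 1 #11, fragment 2 #11) → G (fragment 1 #12, fragment 2 #12). dp[16][12] = 8 confirms this is the maximum.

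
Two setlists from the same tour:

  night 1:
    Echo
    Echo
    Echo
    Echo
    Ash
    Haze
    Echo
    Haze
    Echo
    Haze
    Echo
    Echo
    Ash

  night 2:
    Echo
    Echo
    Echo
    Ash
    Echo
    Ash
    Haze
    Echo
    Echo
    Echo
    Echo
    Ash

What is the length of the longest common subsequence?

Pick Echo [1,1]; then Echo [2,2]; then Echo [3,3]; then Echo [4,5]; then Ash [5,6]; then Haze [6,7]; then Echo [7,8]; then Echo [9,9]; then Echo [11,10]; then Echo [12,11]; then Ash [13,12]; all 11 songs appear in both, in order. Since dp[13][12] = 11, nothing longer is possible.

11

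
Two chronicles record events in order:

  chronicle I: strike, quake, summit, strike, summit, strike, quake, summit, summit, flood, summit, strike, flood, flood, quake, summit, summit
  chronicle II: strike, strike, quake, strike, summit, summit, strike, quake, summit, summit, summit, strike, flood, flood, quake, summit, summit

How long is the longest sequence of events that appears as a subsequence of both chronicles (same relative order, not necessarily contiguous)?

15

One common subsequence of length 15: strike at chronicle I[1]=chronicle II[2], quake at chronicle I[2]=chronicle II[3], summit at chronicle I[3]=chronicle II[5], summit at chronicle I[5]=chronicle II[6], strike at chronicle I[6]=chronicle II[7], quake at chronicle I[7]=chronicle II[8], summit at chronicle I[8]=chronicle II[9], summit at chronicle I[9]=chronicle II[10], summit at chronicle I[11]=chronicle II[11], strike at chronicle I[12]=chronicle II[12], flood at chronicle I[13]=chronicle II[13], flood at chronicle I[14]=chronicle II[14], quake at chronicle I[15]=chronicle II[15], summit at chronicle I[16]=chronicle II[16], summit at chronicle I[17]=chronicle II[17]. dp[17][17] = 15 confirms this is the maximum.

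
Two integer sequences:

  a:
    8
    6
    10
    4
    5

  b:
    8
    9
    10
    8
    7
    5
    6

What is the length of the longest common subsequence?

3

Pick 8 [1,1]; then 10 [3,3]; then 5 [5,6]; all 3 values appear in both, in order. dp[5][7] = 3 confirms this is the maximum.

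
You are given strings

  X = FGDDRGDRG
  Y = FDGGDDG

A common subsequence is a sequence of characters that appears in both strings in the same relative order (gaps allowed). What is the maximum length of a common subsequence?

Let dp[i][j] be the LCS length of the first i characters of X and the first j characters of Y. dp[i][j] = dp[i-1][j-1]+1 when the i-th and j-th characters match, else max(dp[i-1][j], dp[i][j-1]).
    ·  F  D  G  G  D  D  G
 ·  0  0  0  0  0  0  0  0
 F  0  1  1  1  1  1  1  1
 G  0  1  1  2  2  2  2  2
 D  0  1  2  2  2  3  3  3
 D  0  1  2  2  2  3  4  4
 R  0  1  2  2  2  3  4  4
 G  0  1  2  3  3  3  4  5
 D  0  1  2  3  3  4  4  5
 R  0  1  2  3  3  4  4  5
 G  0  1  2  3  4  4  4  5
dp[9][7] = 5. One LCS (by backtracking along matches): FGDDG.

5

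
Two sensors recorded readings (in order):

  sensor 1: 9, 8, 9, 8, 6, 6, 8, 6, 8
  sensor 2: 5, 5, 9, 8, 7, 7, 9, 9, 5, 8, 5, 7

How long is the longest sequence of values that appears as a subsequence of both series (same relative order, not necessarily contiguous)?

4

Taking 9 at sensor 1[1]=sensor 2[3], 8 at sensor 1[2]=sensor 2[4], 9 at sensor 1[3]=sensor 2[8], 8 at sensor 1[4]=sensor 2[10] gives a common subsequence of length 4, and the DP table's final entry dp[9][12] is also 4, so no common subsequence is longer.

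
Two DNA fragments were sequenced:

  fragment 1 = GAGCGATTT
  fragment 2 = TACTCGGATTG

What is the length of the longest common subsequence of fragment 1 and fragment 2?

6

Taking A (fragment 1 #2, fragment 2 #2), G (fragment 1 #3, fragment 2 #6), G (fragment 1 #5, fragment 2 #7), A (fragment 1 #6, fragment 2 #8), T (fragment 1 #7, fragment 2 #9), T (fragment 1 #8, fragment 2 #10) gives a common subsequence of length 6. The LCS DP gives dp[9][11] = 6, so this is optimal.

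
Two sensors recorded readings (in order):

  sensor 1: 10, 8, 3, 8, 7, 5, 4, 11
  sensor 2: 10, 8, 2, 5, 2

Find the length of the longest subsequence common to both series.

3

Match 10 [1,1], 8 [2,2], 5 [6,4] — 3 values in the same relative order in both. dp[8][5] = 3 confirms this is the maximum.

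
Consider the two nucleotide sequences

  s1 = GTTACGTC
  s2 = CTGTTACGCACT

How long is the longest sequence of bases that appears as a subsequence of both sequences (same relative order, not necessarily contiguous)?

Match G [1,3], then T [2,4], then T [3,5], then A [4,6], then C [5,7], then G [6,8], then T [7,12] — 7 bases in the same relative order in both. dp[8][12] = 7 confirms this is the maximum.

7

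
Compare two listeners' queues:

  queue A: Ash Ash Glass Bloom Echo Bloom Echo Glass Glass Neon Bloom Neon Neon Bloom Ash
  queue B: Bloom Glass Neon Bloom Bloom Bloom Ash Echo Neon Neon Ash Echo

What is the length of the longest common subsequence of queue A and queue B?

7

Taking Glass [3,2], Bloom [4,5], Bloom [6,6], Echo [7,8], Neon [12,9], Neon [13,10], Ash [15,11] gives a common subsequence of length 7. Since dp[15][12] = 7, nothing longer is possible.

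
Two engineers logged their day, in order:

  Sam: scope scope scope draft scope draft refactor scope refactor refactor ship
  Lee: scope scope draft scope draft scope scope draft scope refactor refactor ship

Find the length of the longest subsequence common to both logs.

Pick scope [1,1] → scope [2,2] → scope [3,4] → draft [4,5] → scope [5,7] → draft [6,8] → scope [8,9] → refactor [9,10] → refactor [10,11] → ship [11,12]; all 10 tasks appear in both, in order. The LCS DP gives dp[11][12] = 10, so this is optimal.

10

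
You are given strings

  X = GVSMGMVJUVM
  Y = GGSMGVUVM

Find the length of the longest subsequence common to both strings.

8

Let dp[i][j] be the LCS length of the first i characters of X and the first j characters of Y. dp[i][j] = dp[i-1][j-1]+1 when the i-th and j-th characters match, else max(dp[i-1][j], dp[i][j-1]).
    ·  G  G  S  M  G  V  U  V  M
 ·  0  0  0  0  0  0  0  0  0  0
 G  0  1  1  1  1  1  1  1  1  1
 V  0  1  1  1  1  1  2  2  2  2
 S  0  1  1  2  2  2  2  2  2  2
 M  0  1  1  2  3  3  3  3  3  3
 G  0  1  2  2  3  4  4  4  4  4
 M  0  1  2  2  3  4  4  4  4  5
 V  0  1  2  2  3  4  5  5  5  5
 J  0  1  2  2  3  4  5  5  5  5
 U  0  1  2  2  3  4  5  6  6  6
 V  0  1  2  2  3  4  5  6  7  7
 M  0  1  2  2  3  4  5  6  7  8
dp[11][9] = 8. One LCS (by backtracking along matches): GSMGVUVM.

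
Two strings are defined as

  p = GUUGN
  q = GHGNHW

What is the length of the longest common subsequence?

3

Pick G at p[1]=q[1], then G at p[4]=q[3], then N at p[5]=q[4]; all 3 characters appear in both, in order. Since dp[5][6] = 3, nothing longer is possible.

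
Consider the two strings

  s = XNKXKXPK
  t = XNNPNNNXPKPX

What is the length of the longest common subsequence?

Pick X at s[1]=t[1] → N at s[2]=t[7] → X at s[4]=t[8] → K at s[5]=t[10] → X at s[6]=t[12]; all 5 characters appear in both, in order. The LCS DP gives dp[8][12] = 5, so this is optimal.

5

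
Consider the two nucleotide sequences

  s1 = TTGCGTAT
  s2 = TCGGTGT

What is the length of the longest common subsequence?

5

Taking T at s1[1]=s2[1], then G at s1[3]=s2[3], then G at s1[5]=s2[4], then T at s1[6]=s2[5], then T at s1[8]=s2[7] gives a common subsequence of length 5, and the DP table's final entry dp[8][7] is also 5, so no common subsequence is longer.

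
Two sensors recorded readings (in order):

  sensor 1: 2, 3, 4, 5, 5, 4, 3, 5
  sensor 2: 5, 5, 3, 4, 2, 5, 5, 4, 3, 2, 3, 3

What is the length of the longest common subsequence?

Taking 3 (sensor 1 #2, sensor 2 #3), 4 (sensor 1 #3, sensor 2 #4), 5 (sensor 1 #4, sensor 2 #6), 5 (sensor 1 #5, sensor 2 #7), 4 (sensor 1 #6, sensor 2 #8), 3 (sensor 1 #7, sensor 2 #12) gives a common subsequence of length 6. The LCS DP gives dp[8][12] = 6, so this is optimal.

6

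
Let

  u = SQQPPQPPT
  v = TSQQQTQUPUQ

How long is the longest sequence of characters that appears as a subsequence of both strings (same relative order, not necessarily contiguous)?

Match S (u #1, v #2); then Q (u #2, v #5); then Q (u #3, v #7); then P (u #4, v #9); then Q (u #6, v #11) — 5 characters in the same relative order in both. The LCS DP gives dp[9][11] = 5, so this is optimal.

5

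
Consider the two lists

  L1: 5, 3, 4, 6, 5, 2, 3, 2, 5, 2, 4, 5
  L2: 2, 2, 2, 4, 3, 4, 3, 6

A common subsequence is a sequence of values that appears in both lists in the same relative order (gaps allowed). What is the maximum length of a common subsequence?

4

Match 2 at L1[6]=L2[1]; then 2 at L1[8]=L2[2]; then 2 at L1[10]=L2[3]; then 4 at L1[11]=L2[6] — 4 values in the same relative order in both. Since dp[12][8] = 4, nothing longer is possible.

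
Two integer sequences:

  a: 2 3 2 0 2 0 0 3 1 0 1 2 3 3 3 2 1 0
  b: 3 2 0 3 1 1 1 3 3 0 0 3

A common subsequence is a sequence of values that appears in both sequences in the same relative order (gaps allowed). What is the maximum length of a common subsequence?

One common subsequence of length 9: 3 (a #2, b #1), then 2 (a #5, b #2), then 0 (a #7, b #3), then 3 (a #8, b #4), then 1 (a #9, b #6), then 1 (a #11, b #7), then 3 (a #13, b #8), then 3 (a #14, b #9), then 3 (a #15, b #12). dp[18][12] = 9 confirms this is the maximum.

9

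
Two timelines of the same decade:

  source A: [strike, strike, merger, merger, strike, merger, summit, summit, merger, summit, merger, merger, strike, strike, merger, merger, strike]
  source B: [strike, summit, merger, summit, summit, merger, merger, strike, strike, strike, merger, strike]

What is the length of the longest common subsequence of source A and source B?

10

Pick strike [1,1], then merger [6,3], then summit [7,4], then summit [8,5], then merger [9,6], then merger [11,7], then strike [13,9], then strike [14,10], then merger [16,11], then strike [17,12]; all 10 events appear in both, in order. The LCS DP gives dp[17][12] = 10, so this is optimal.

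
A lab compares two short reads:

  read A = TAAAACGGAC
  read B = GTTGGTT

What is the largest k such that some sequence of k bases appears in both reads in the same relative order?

3

Let dp[i][j] be the LCS length of the first i bases of read A and the first j bases of read B. dp[i][j] = dp[i-1][j-1]+1 when the i-th and j-th bases match, else max(dp[i-1][j], dp[i][j-1]).
    ·  G  T  T  G  G  T  T
 ·  0  0  0  0  0  0  0  0
 T  0  0  1  1  1  1  1  1
 A  0  0  1  1  1  1  1  1
 A  0  0  1  1  1  1  1  1
 A  0  0  1  1  1  1  1  1
 A  0  0  1  1  1  1  1  1
 C  0  0  1  1  1  1  1  1
 G  0  1  1  1  2  2  2  2
 G  0  1  1  1  2  3  3  3
 A  0  1  1  1  2  3  3  3
 C  0  1  1  1  2  3  3  3
dp[10][7] = 3. One LCS (by backtracking along matches): TGG.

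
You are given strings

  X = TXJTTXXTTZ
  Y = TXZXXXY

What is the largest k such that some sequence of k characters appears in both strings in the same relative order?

4

Match T [1,1] → X [2,4] → X [6,5] → X [7,6] — 4 characters in the same relative order in both. The LCS DP gives dp[10][7] = 4, so this is optimal.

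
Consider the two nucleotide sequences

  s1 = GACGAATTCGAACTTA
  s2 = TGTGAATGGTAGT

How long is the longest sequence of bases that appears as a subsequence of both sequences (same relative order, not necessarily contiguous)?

Match G (s1 #1, s2 #2), then G (s1 #4, s2 #4), then A (s1 #5, s2 #5), then A (s1 #6, s2 #6), then T (s1 #7, s2 #7), then T (s1 #8, s2 #10), then G (s1 #10, s2 #12), then T (s1 #15, s2 #13) — 8 bases in the same relative order in both. The LCS DP gives dp[16][13] = 8, so this is optimal.

8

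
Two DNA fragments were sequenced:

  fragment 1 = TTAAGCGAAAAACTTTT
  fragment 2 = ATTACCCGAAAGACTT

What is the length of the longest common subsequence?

Taking T at fragment 1[1]=fragment 2[2]; then T at fragment 1[2]=fragment 2[3]; then A at fragment 1[3]=fragment 2[4]; then C at fragment 1[6]=fragment 2[7]; then G at fragment 1[7]=fragment 2[8]; then A at fragment 1[8]=fragment 2[9]; then A at fragment 1[9]=fragment 2[10]; then A at fragment 1[10]=fragment 2[11]; then A at fragment 1[12]=fragment 2[13]; then C at fragment 1[13]=fragment 2[14]; then T at fragment 1[16]=fragment 2[15]; then T at fragment 1[17]=fragment 2[16] gives a common subsequence of length 12. Since dp[17][16] = 12, nothing longer is possible.

12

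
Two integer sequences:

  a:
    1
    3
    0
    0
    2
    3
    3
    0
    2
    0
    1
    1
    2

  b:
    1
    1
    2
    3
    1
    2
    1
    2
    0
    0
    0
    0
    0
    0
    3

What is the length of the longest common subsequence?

6

Match 1 (a #1, b #2) → 3 (a #2, b #4) → 0 (a #3, b #11) → 0 (a #4, b #12) → 0 (a #8, b #13) → 0 (a #10, b #14) — 6 values in the same relative order in both, and the DP table's final entry dp[13][15] is also 6, so no common subsequence is longer.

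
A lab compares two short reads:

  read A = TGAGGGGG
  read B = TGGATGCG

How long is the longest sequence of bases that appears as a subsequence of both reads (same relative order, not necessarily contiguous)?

5

Pick T [1,1] → G [2,3] → A [3,4] → G [4,6] → G [8,8]; all 5 bases appear in both, in order. The LCS DP gives dp[8][8] = 5, so this is optimal.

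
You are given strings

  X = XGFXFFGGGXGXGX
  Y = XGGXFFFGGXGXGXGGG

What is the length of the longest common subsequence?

12

Match X [1,1], then G [2,3], then F [3,5], then F [5,6], then F [6,7], then G [7,8], then G [8,9], then G [9,11], then X [10,12], then G [11,13], then X [12,14], then G [13,17] — 12 characters in the same relative order in both, and the DP table's final entry dp[14][17] is also 12, so no common subsequence is longer.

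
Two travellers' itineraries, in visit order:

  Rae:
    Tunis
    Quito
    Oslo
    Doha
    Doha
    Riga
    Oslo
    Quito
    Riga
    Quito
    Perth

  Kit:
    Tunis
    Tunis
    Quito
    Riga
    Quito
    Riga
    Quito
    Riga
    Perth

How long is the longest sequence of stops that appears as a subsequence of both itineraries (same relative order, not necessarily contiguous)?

7

Pick Tunis [1,2] → Quito [2,3] → Riga [6,4] → Quito [8,5] → Riga [9,6] → Quito [10,7] → Perth [11,9]; all 7 stops appear in both, in order. Since dp[11][9] = 7, nothing longer is possible.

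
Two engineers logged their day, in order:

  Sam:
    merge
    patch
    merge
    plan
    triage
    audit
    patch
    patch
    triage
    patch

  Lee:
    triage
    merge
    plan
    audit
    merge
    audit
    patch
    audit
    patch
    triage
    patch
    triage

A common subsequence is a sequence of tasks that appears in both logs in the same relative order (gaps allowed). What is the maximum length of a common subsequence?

Pick merge (Sam #1, Lee #2), merge (Sam #3, Lee #5), audit (Sam #6, Lee #6), patch (Sam #7, Lee #7), patch (Sam #8, Lee #9), triage (Sam #9, Lee #10), patch (Sam #10, Lee #11); all 7 tasks appear in both, in order. The LCS DP gives dp[10][12] = 7, so this is optimal.

7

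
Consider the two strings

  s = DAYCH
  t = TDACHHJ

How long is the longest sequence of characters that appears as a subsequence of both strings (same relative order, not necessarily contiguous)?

Let dp[i][j] be the LCS length of the first i characters of s and the first j characters of t. dp[i][j] = dp[i-1][j-1]+1 when the i-th and j-th characters match, else max(dp[i-1][j], dp[i][j-1]).
    ·  T  D  A  C  H  H  J
 ·  0  0  0  0  0  0  0  0
 D  0  0  1  1  1  1  1  1
 A  0  0  1  2  2  2  2  2
 Y  0  0  1  2  2  2  2  2
 C  0  0  1  2  3  3  3  3
 H  0  0  1  2  3  4  4  4
dp[5][7] = 4. One LCS (by backtracking along matches): DACH.

4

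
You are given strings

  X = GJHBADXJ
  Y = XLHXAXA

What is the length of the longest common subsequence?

Let dp[i][j] be the LCS length of the first i characters of X and the first j characters of Y. dp[i][j] = dp[i-1][j-1]+1 when the i-th and j-th characters match, else max(dp[i-1][j], dp[i][j-1]).
    ·  X  L  H  X  A  X  A
 ·  0  0  0  0  0  0  0  0
 G  0  0  0  0  0  0  0  0
 J  0  0  0  0  0  0  0  0
 H  0  0  0  1  1  1  1  1
 B  0  0  0  1  1  1  1  1
 A  0  0  0  1  1  2  2  2
 D  0  0  0  1  1  2  2  2
 X  0  1  1  1  2  2  3  3
 J  0  1  1  1  2  2  3  3
dp[8][7] = 3. One LCS (by backtracking along matches): HAX.

3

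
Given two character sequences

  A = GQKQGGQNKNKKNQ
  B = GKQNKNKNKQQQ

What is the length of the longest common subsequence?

9

One common subsequence of length 9: G at A[1]=B[1], K at A[3]=B[2], Q at A[7]=B[3], N at A[8]=B[4], K at A[9]=B[5], N at A[10]=B[6], K at A[11]=B[7], K at A[12]=B[9], Q at A[14]=B[12]. The LCS DP gives dp[14][12] = 9, so this is optimal.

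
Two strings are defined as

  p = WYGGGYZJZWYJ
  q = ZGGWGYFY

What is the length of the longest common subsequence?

5

Let dp[i][j] be the LCS length of the first i characters of p and the first j characters of q. dp[i][j] = dp[i-1][j-1]+1 when the i-th and j-th characters match, else max(dp[i-1][j], dp[i][j-1]).
    ·  Z  G  G  W  G  Y  F  Y
 ·  0  0  0  0  0  0  0  0  0
 W  0  0  0  0  1  1  1  1  1
 Y  0  0  0  0  1  1  2  2  2
 G  0  0  1  1  1  2  2  2  2
 G  0  0  1  2  2  2  2  2  2
 G  0  0  1  2  2  3  3  3  3
 Y  0  0  1  2  2  3  4  4  4
 Z  0  1  1  2  2  3  4  4  4
 J  0  1  1  2  2  3  4  4  4
 Z  0  1  1  2  2  3  4  4  4
 W  0  1  1  2  3  3  4  4  4
 Y  0  1  1  2  3  3  4  4  5
 J  0  1  1  2  3  3  4  4  5
dp[12][8] = 5. One LCS (by backtracking along matches): GGGYY.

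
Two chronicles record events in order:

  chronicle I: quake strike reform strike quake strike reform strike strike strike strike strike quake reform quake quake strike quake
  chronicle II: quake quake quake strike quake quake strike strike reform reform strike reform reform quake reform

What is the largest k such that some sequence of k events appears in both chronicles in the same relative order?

Pick quake at chronicle I[1]=chronicle II[3], strike at chronicle I[2]=chronicle II[4], strike at chronicle I[4]=chronicle II[7], strike at chronicle I[6]=chronicle II[8], reform at chronicle I[7]=chronicle II[10], strike at chronicle I[8]=chronicle II[11], quake at chronicle I[13]=chronicle II[14], reform at chronicle I[14]=chronicle II[15]; all 8 events appear in both, in order. dp[18][15] = 8 confirms this is the maximum.

8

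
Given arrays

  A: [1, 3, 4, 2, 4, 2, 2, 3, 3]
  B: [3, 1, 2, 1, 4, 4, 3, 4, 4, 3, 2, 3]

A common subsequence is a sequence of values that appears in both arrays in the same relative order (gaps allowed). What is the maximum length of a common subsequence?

Taking 1 [1,4], then 3 [2,7], then 4 [3,8], then 4 [5,9], then 2 [7,11], then 3 [9,12] gives a common subsequence of length 6. Since dp[9][12] = 6, nothing longer is possible.

6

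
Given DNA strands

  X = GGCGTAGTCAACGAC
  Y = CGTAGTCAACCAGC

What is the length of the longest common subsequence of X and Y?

Match C (X #3, Y #1) → G (X #4, Y #2) → T (X #5, Y #3) → A (X #6, Y #4) → G (X #7, Y #5) → T (X #8, Y #6) → C (X #9, Y #7) → A (X #10, Y #8) → A (X #11, Y #9) → C (X #12, Y #11) → G (X #13, Y #13) → C (X #15, Y #14) — 12 bases in the same relative order in both. dp[15][14] = 12 confirms this is the maximum.

12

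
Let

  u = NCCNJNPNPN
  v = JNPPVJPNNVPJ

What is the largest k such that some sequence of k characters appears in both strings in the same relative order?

Let dp[i][j] be the LCS length of the first i characters of u and the first j characters of v. dp[i][j] = dp[i-1][j-1]+1 when the i-th and j-th characters match, else max(dp[i-1][j], dp[i][j-1]).
    ·  J  N  P  P  V  J  P  N  N  V  P  J
 ·  0  0  0  0  0  0  0  0  0  0  0  0  0
 N  0  0  1  1  1  1  1  1  1  1  1  1  1
 C  0  0  1  1  1  1  1  1  1  1  1  1  1
 C  0  0  1  1  1  1  1  1  1  1  1  1  1
 N  0  0  1  1  1  1  1  1  2  2  2  2  2
 J  0  1  1  1  1  1  2  2  2  2  2  2  3
 N  0  1  2  2  2  2  2  2  3  3  3  3  3
 P  0  1  2  3  3  3  3  3  3  3  3  4  4
 N  0  1  2  3  3  3  3  3  4  4  4  4  4
 P  0  1  2  3  4  4  4  4  4  4  4  5  5
 N  0  1  2  3  4  4  4  4  5  5  5  5  5
dp[10][12] = 5. One LCS (by backtracking along matches): NJNNP.

5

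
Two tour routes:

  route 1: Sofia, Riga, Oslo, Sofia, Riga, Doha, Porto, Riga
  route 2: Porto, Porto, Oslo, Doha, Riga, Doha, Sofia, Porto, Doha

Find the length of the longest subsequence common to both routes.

4

Match Oslo [3,3], then Riga [5,5], then Doha [6,6], then Porto [7,8] — 4 stops in the same relative order in both. The LCS DP gives dp[8][9] = 4, so this is optimal.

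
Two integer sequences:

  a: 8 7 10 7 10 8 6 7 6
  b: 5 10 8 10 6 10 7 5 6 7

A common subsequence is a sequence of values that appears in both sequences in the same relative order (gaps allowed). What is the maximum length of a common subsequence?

5

Let dp[i][j] be the LCS length of the first i values of a and the first j values of b. dp[i][j] = dp[i-1][j-1]+1 when the i-th and j-th values match, else max(dp[i-1][j], dp[i][j-1]).
    ·  5 10  8 10  6 10  7  5  6  7
 ·  0  0  0  0  0  0  0  0  0  0  0
 8  0  0  0  1  1  1  1  1  1  1  1
 7  0  0  0  1  1  1  1  2  2  2  2
10  0  0  1  1  2  2  2  2  2  2  2
 7  0  0  1  1  2  2  2  3  3  3  3
10  0  0  1  1  2  2  3  3  3  3  3
 8  0  0  1  2  2  2  3  3  3  3  3
 6  0  0  1  2  2  3  3  3  3  4  4
 7  0  0  1  2  2  3  3  4  4  4  5
 6  0  0  1  2  2  3  3  4  4  5  5
dp[9][10] = 5. One LCS (by backtracking along matches): 8, 10, 7, 6, 7.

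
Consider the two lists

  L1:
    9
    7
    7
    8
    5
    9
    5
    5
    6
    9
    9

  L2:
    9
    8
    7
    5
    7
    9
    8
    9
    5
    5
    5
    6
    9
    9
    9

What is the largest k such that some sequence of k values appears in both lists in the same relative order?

10

Pick 9 (L1 #1, L2 #1), 7 (L1 #2, L2 #3), 7 (L1 #3, L2 #5), 8 (L1 #4, L2 #7), 5 (L1 #5, L2 #9), 5 (L1 #7, L2 #10), 5 (L1 #8, L2 #11), 6 (L1 #9, L2 #12), 9 (L1 #10, L2 #14), 9 (L1 #11, L2 #15); all 10 values appear in both, in order. Since dp[11][15] = 10, nothing longer is possible.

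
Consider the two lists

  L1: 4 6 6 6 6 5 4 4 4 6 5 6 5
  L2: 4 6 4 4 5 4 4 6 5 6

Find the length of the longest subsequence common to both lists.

Let dp[i][j] be the LCS length of the first i values of L1 and the first j values of L2. dp[i][j] = dp[i-1][j-1]+1 when the i-th and j-th values match, else max(dp[i-1][j], dp[i][j-1]).
    ·  4  6  4  4  5  4  4  6  5  6
 ·  0  0  0  0  0  0  0  0  0  0  0
 4  0  1  1  1  1  1  1  1  1  1  1
 6  0  1  2  2  2  2  2  2  2  2  2
 6  0  1  2  2  2  2  2  2  3  3  3
 6  0  1  2  2  2  2  2  2  3  3  4
 6  0  1  2  2  2  2  2  2  3  3  4
 5  0  1  2  2  2  3  3  3  3  4  4
 4  0  1  2  3  3  3  4  4  4  4  4
 4  0  1  2  3  4  4  4  5  5  5  5
 4  0  1  2  3  4  4  5  5  5  5  5
 6  0  1  2  3  4  4  5  5  6  6  6
 5  0  1  2  3  4  5  5  5  6  7  7
 6  0  1  2  3  4  5  5  5  6  7  8
 5  0  1  2  3  4  5  5  5  6  7  8
dp[13][10] = 8. One LCS (by backtracking along matches): 4, 6, 5, 4, 4, 6, 5, 6.

8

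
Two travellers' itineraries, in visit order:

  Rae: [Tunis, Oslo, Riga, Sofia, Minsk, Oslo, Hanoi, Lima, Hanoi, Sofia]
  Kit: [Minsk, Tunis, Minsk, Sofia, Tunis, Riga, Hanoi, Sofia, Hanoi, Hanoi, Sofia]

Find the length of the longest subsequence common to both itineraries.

6

One common subsequence of length 6: Tunis (Rae #1, Kit #5) → Riga (Rae #3, Kit #6) → Sofia (Rae #4, Kit #8) → Hanoi (Rae #7, Kit #9) → Hanoi (Rae #9, Kit #10) → Sofia (Rae #10, Kit #11). The LCS DP gives dp[10][11] = 6, so this is optimal.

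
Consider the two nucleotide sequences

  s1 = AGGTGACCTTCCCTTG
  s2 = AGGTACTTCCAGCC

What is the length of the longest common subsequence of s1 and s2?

11

One common subsequence of length 11: A at s1[1]=s2[1], G at s1[2]=s2[2], G at s1[3]=s2[3], T at s1[4]=s2[4], A at s1[6]=s2[5], C at s1[8]=s2[6], T at s1[9]=s2[7], T at s1[10]=s2[8], C at s1[11]=s2[10], C at s1[12]=s2[13], C at s1[13]=s2[14], and the DP table's final entry dp[16][14] is also 11, so no common subsequence is longer.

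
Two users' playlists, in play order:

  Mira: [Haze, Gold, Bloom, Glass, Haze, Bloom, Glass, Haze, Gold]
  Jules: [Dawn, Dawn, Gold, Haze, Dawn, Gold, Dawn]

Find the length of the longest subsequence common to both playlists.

3

Taking Gold [2,3], Haze [5,4], Gold [9,6] gives a common subsequence of length 3. Since dp[9][7] = 3, nothing longer is possible.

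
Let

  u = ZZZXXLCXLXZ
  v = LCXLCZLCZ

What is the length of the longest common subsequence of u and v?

5

Match X at u[5]=v[3] → L at u[6]=v[4] → C at u[7]=v[5] → L at u[9]=v[7] → Z at u[11]=v[9] — 5 characters in the same relative order in both, and the DP table's final entry dp[11][9] is also 5, so no common subsequence is longer.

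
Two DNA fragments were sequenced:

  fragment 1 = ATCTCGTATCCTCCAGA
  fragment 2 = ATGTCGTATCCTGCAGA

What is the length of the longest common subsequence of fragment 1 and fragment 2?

15

Taking A at fragment 1[1]=fragment 2[1], T at fragment 1[2]=fragment 2[2], T at fragment 1[4]=fragment 2[4], C at fragment 1[5]=fragment 2[5], G at fragment 1[6]=fragment 2[6], T at fragment 1[7]=fragment 2[7], A at fragment 1[8]=fragment 2[8], T at fragment 1[9]=fragment 2[9], C at fragment 1[10]=fragment 2[10], C at fragment 1[11]=fragment 2[11], T at fragment 1[12]=fragment 2[12], C at fragment 1[14]=fragment 2[14], A at fragment 1[15]=fragment 2[15], G at fragment 1[16]=fragment 2[16], A at fragment 1[17]=fragment 2[17] gives a common subsequence of length 15. The LCS DP gives dp[17][17] = 15, so this is optimal.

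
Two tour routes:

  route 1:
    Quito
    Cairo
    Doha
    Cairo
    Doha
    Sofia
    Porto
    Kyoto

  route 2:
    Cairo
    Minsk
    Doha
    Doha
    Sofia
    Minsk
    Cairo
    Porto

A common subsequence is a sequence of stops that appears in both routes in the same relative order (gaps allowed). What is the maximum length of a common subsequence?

Pick Cairo at route 1[2]=route 2[1], Doha at route 1[3]=route 2[3], Doha at route 1[5]=route 2[4], Sofia at route 1[6]=route 2[5], Porto at route 1[7]=route 2[8]; all 5 stops appear in both, in order. dp[8][8] = 5 confirms this is the maximum.

5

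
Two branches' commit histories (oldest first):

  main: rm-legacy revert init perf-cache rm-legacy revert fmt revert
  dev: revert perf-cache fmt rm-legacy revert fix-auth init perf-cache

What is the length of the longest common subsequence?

4

Pick rm-legacy [1,4] → revert [2,5] → init [3,7] → perf-cache [4,8]; all 4 commits appear in both, in order. Since dp[8][8] = 4, nothing longer is possible.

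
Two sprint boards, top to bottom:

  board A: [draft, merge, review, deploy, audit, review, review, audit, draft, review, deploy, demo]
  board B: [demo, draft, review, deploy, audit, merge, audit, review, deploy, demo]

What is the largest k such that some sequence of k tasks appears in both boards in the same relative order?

Pick draft [1,2]; then review [3,3]; then deploy [4,4]; then audit [5,5]; then audit [8,7]; then review [10,8]; then deploy [11,9]; then demo [12,10]; all 8 tasks appear in both, in order, and the DP table's final entry dp[12][10] is also 8, so no common subsequence is longer.

8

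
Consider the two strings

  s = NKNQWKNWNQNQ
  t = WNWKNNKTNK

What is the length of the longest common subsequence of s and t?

6

Let dp[i][j] be the LCS length of the first i characters of s and the first j characters of t. dp[i][j] = dp[i-1][j-1]+1 when the i-th and j-th characters match, else max(dp[i-1][j], dp[i][j-1]).
    ·  W  N  W  K  N  N  K  T  N  K
 ·  0  0  0  0  0  0  0  0  0  0  0
 N  0  0  1  1  1  1  1  1  1  1  1
 K  0  0  1  1  2  2  2  2  2  2  2
 N  0  0  1  1  2  3  3  3  3  3  3
 Q  0  0  1  1  2  3  3  3  3  3  3
 W  0  1  1  2  2  3  3  3  3  3  3
 K  0  1  1  2  3  3  3  4  4  4  4
 N  0  1  2  2  3  4  4  4  4  5  5
 W  0  1  2  3  3  4  4  4  4  5  5
 N  0  1  2  3  3  4  5  5  5  5  5
 Q  0  1  2  3  3  4  5  5  5  5  5
 N  0  1  2  3  3  4  5  5  5  6  6
 Q  0  1  2  3  3  4  5  5  5  6  6
dp[12][10] = 6. One LCS (by backtracking along matches): NWKNNN.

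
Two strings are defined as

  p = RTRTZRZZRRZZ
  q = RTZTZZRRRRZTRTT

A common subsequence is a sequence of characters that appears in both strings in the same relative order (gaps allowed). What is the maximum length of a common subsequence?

Taking R (p #1, q #1), T (p #2, q #2), T (p #4, q #4), Z (p #5, q #6), R (p #6, q #8), R (p #9, q #9), R (p #10, q #10), Z (p #11, q #11) gives a common subsequence of length 8. Since dp[12][15] = 8, nothing longer is possible.

8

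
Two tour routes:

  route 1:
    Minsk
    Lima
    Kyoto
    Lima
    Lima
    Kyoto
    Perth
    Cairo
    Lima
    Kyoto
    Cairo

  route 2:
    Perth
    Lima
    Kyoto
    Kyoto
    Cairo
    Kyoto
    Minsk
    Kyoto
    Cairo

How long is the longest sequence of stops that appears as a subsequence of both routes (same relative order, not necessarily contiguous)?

Match Lima at route 1[2]=route 2[2]; then Kyoto at route 1[3]=route 2[3]; then Kyoto at route 1[6]=route 2[4]; then Cairo at route 1[8]=route 2[5]; then Kyoto at route 1[10]=route 2[8]; then Cairo at route 1[11]=route 2[9] — 6 stops in the same relative order in both. Since dp[11][9] = 6, nothing longer is possible.

6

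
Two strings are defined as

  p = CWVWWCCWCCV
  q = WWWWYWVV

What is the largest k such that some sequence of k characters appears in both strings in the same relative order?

Taking W at p[2]=q[2] → W at p[4]=q[3] → W at p[5]=q[4] → W at p[8]=q[6] → V at p[11]=q[8] gives a common subsequence of length 5. The LCS DP gives dp[11][8] = 5, so this is optimal.

5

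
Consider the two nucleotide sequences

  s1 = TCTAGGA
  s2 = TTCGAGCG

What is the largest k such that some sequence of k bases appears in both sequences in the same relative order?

One common subsequence of length 5: T at s1[1]=s2[2] → C at s1[2]=s2[3] → A at s1[4]=s2[5] → G at s1[5]=s2[6] → G at s1[6]=s2[8]. dp[7][8] = 5 confirms this is the maximum.

5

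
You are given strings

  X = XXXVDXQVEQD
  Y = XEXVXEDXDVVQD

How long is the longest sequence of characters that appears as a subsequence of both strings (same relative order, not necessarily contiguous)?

Let dp[i][j] be the LCS length of the first i characters of X and the first j characters of Y. dp[i][j] = dp[i-1][j-1]+1 when the i-th and j-th characters match, else max(dp[i-1][j], dp[i][j-1]).
    ·  X  E  X  V  X  E  D  X  D  V  V  Q  D
 ·  0  0  0  0  0  0  0  0  0  0  0  0  0  0
 X  0  1  1  1  1  1  1  1  1  1  1  1  1  1
 X  0  1  1  2  2  2  2  2  2  2  2  2  2  2
 X  0  1  1  2  2  3  3  3  3  3  3  3  3  3
 V  0  1  1  2  3  3  3  3  3  3  4  4  4  4
 D  0  1  1  2  3  3  3  4  4  4  4  4  4  5
 X  0  1  1  2  3  4  4  4  5  5  5  5  5  5
 Q  0  1  1  2  3  4  4  4  5  5  5  5  6  6
 V  0  1  1  2  3  4  4  4  5  5  6  6  6  6
 E  0  1  2  2  3  4  5  5  5  5  6  6  6  6
 Q  0  1  2  2  3  4  5  5  5  5  6  6  7  7
 D  0  1  2  2  3  4  5  6  6  6  6  6  7  8
dp[11][13] = 8. One LCS (by backtracking along matches): XXXDXVQD.

8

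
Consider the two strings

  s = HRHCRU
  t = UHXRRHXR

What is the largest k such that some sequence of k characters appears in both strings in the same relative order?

Let dp[i][j] be the LCS length of the first i characters of s and the first j characters of t. dp[i][j] = dp[i-1][j-1]+1 when the i-th and j-th characters match, else max(dp[i-1][j], dp[i][j-1]).
    ·  U  H  X  R  R  H  X  R
 ·  0  0  0  0  0  0  0  0  0
 H  0  0  1  1  1  1  1  1  1
 R  0  0  1  1  2  2  2  2  2
 H  0  0  1  1  2  2  3  3  3
 C  0  0  1  1  2  2  3  3  3
 R  0  0  1  1  2  3  3  3  4
 U  0  1  1  1  2  3  3  3  4
dp[6][8] = 4. One LCS (by backtracking along matches): HRHR.

4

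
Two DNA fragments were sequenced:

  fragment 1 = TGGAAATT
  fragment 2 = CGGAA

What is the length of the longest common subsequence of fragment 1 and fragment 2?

4

Pick G [2,2], then G [3,3], then A [5,4], then A [6,5]; all 4 bases appear in both, in order. The LCS DP gives dp[8][5] = 4, so this is optimal.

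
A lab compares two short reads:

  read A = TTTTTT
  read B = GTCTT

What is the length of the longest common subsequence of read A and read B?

Let dp[i][j] be the LCS length of the first i bases of read A and the first j bases of read B. dp[i][j] = dp[i-1][j-1]+1 when the i-th and j-th bases match, else max(dp[i-1][j], dp[i][j-1]).
    ·  G  T  C  T  T
 ·  0  0  0  0  0  0
 T  0  0  1  1  1  1
 T  0  0  1  1  2  2
 T  0  0  1  1  2  3
 T  0  0  1  1  2  3
 T  0  0  1  1  2  3
 T  0  0  1  1  2  3
dp[6][5] = 3. One LCS (by backtracking along matches): TTT.

3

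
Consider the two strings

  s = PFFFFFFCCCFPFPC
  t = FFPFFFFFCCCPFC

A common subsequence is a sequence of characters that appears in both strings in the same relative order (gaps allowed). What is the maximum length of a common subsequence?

Pick P [1,3]; then F [3,4]; then F [4,5]; then F [5,6]; then F [6,7]; then F [7,8]; then C [8,9]; then C [9,10]; then C [10,11]; then P [12,12]; then F [13,13]; then C [15,14]; all 12 characters appear in both, in order. The LCS DP gives dp[15][14] = 12, so this is optimal.

12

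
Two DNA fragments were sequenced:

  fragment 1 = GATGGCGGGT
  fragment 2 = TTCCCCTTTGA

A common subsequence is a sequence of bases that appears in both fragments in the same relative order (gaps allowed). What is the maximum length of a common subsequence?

Let dp[i][j] be the LCS length of the first i bases of fragment 1 and the first j bases of fragment 2. dp[i][j] = dp[i-1][j-1]+1 when the i-th and j-th bases match, else max(dp[i-1][j], dp[i][j-1]).
    ·  T  T  C  C  C  C  T  T  T  G  A
 ·  0  0  0  0  0  0  0  0  0  0  0  0
 G  0  0  0  0  0  0  0  0  0  0  1  1
 A  0  0  0  0  0  0  0  0  0  0  1  2
 T  0  1  1  1  1  1  1  1  1  1  1  2
 G  0  1  1  1  1  1  1  1  1  1  2  2
 G  0  1  1  1  1  1  1  1  1  1  2  2
 C  0  1  1  2  2  2  2  2  2  2  2  2
 G  0  1  1  2  2  2  2  2  2  2  3  3
 G  0  1  1  2  2  2  2  2  2  2  3  3
 G  0  1  1  2  2  2  2  2  2  2  3  3
 T  0  1  2  2  2  2  2  3  3  3  3  3
dp[10][11] = 3. One LCS (by backtracking along matches): TCG.

3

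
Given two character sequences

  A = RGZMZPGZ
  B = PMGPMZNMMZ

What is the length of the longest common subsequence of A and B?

Pick G at A[2]=B[3], then Z at A[3]=B[6], then M at A[4]=B[9], then Z at A[8]=B[10]; all 4 characters appear in both, in order. The LCS DP gives dp[8][10] = 4, so this is optimal.

4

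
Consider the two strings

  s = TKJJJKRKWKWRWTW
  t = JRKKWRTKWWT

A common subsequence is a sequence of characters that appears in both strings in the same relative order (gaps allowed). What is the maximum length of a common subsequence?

8

Match J (s #3, t #1) → K (s #6, t #3) → K (s #8, t #4) → W (s #9, t #5) → K (s #10, t #8) → W (s #11, t #9) → W (s #13, t #10) → T (s #14, t #11) — 8 characters in the same relative order in both. dp[15][11] = 8 confirms this is the maximum.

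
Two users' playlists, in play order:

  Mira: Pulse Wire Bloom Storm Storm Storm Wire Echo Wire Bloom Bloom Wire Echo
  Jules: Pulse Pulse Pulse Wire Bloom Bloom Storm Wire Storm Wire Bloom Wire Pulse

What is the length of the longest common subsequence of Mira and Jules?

8

One common subsequence of length 8: Pulse (Mira #1, Jules #3), then Wire (Mira #2, Jules #4), then Bloom (Mira #3, Jules #6), then Storm (Mira #4, Jules #7), then Storm (Mira #6, Jules #9), then Wire (Mira #9, Jules #10), then Bloom (Mira #11, Jules #11), then Wire (Mira #12, Jules #12), and the DP table's final entry dp[13][13] is also 8, so no common subsequence is longer.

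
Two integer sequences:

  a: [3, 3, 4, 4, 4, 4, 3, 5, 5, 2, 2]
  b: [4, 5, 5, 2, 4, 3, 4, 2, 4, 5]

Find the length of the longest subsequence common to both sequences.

5

Let dp[i][j] be the LCS length of the first i values of a and the first j values of b. dp[i][j] = dp[i-1][j-1]+1 when the i-th and j-th values match, else max(dp[i-1][j], dp[i][j-1]).
    ·  4  5  5  2  4  3  4  2  4  5
 ·  0  0  0  0  0  0  0  0  0  0  0
 3  0  0  0  0  0  0  1  1  1  1  1
 3  0  0  0  0  0  0  1  1  1  1  1
 4  0  1  1  1  1  1  1  2  2  2  2
 4  0  1  1  1  1  2  2  2  2  3  3
 4  0  1  1  1  1  2  2  3  3  3  3
 4  0  1  1  1  1  2  2  3  3  4  4
 3  0  1  1  1  1  2  3  3  3  4  4
 5  0  1  2  2  2  2  3  3  3  4  5
 5  0  1  2  3  3  3  3  3  3  4  5
 2  0  1  2  3  4  4  4  4  4  4  5
 2  0  1  2  3  4  4  4  4  5  5  5
dp[11][10] = 5. One LCS (by backtracking along matches): 4, 4, 4, 4, 5.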